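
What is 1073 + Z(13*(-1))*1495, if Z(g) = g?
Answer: -18362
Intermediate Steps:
1073 + Z(13*(-1))*1495 = 1073 + (13*(-1))*1495 = 1073 - 13*1495 = 1073 - 19435 = -18362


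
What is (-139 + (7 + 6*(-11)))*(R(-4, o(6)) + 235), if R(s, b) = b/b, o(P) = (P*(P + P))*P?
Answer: -46728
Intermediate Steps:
o(P) = 2*P³ (o(P) = (P*(2*P))*P = (2*P²)*P = 2*P³)
R(s, b) = 1
(-139 + (7 + 6*(-11)))*(R(-4, o(6)) + 235) = (-139 + (7 + 6*(-11)))*(1 + 235) = (-139 + (7 - 66))*236 = (-139 - 59)*236 = -198*236 = -46728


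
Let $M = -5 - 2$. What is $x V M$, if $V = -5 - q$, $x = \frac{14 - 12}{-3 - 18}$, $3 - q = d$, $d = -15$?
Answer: $- \frac{46}{3} \approx -15.333$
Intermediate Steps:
$q = 18$ ($q = 3 - -15 = 3 + 15 = 18$)
$M = -7$ ($M = -5 - 2 = -7$)
$x = - \frac{2}{21}$ ($x = \frac{2}{-21} = 2 \left(- \frac{1}{21}\right) = - \frac{2}{21} \approx -0.095238$)
$V = -23$ ($V = -5 - 18 = -23$)
$x V M = \left(- \frac{2}{21}\right) \left(-23\right) \left(-7\right) = \frac{46}{21} \left(-7\right) = - \frac{46}{3}$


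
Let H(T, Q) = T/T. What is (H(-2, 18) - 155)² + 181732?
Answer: 205448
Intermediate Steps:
H(T, Q) = 1
(H(-2, 18) - 155)² + 181732 = (1 - 155)² + 181732 = (-154)² + 181732 = 23716 + 181732 = 205448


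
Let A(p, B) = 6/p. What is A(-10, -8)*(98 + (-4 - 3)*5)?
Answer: -189/5 ≈ -37.800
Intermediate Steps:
A(-10, -8)*(98 + (-4 - 3)*5) = (6/(-10))*(98 + (-4 - 3)*5) = (6*(-⅒))*(98 - 7*5) = -3*(98 - 35)/5 = -⅗*63 = -189/5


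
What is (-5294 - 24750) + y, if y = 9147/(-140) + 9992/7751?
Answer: -32671445677/1085140 ≈ -30108.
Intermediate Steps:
y = -69499517/1085140 (y = 9147*(-1/140) + 9992*(1/7751) = -9147/140 + 9992/7751 = -69499517/1085140 ≈ -64.047)
(-5294 - 24750) + y = (-5294 - 24750) - 69499517/1085140 = -30044 - 69499517/1085140 = -32671445677/1085140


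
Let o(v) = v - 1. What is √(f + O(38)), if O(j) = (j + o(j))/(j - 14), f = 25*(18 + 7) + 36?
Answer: √10626/4 ≈ 25.771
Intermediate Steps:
f = 661 (f = 25*25 + 36 = 625 + 36 = 661)
o(v) = -1 + v
O(j) = (-1 + 2*j)/(-14 + j) (O(j) = (j + (-1 + j))/(j - 14) = (-1 + 2*j)/(-14 + j))
√(f + O(38)) = √(661 + (-1 + 2*38)/(-14 + 38)) = √(661 + (-1 + 76)/24) = √(661 + (1/24)*75) = √(661 + 25/8) = √(5313/8) = √10626/4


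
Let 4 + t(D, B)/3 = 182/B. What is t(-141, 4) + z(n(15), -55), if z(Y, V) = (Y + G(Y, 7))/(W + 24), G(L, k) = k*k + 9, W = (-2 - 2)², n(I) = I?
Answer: 5053/40 ≈ 126.32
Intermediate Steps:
W = 16 (W = (-4)² = 16)
G(L, k) = 9 + k² (G(L, k) = k² + 9 = 9 + k²)
t(D, B) = -12 + 546/B (t(D, B) = -12 + 3*(182/B) = -12 + 546/B)
z(Y, V) = 29/20 + Y/40 (z(Y, V) = (Y + (9 + 7²))/(16 + 24) = (Y + (9 + 49))/40 = (Y + 58)*(1/40) = (58 + Y)*(1/40) = 29/20 + Y/40)
t(-141, 4) + z(n(15), -55) = (-12 + 546/4) + (29/20 + (1/40)*15) = (-12 + 546*(¼)) + (29/20 + 3/8) = (-12 + 273/2) + 73/40 = 249/2 + 73/40 = 5053/40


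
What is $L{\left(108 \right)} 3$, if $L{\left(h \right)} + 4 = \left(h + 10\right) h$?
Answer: $38220$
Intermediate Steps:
$L{\left(h \right)} = -4 + h \left(10 + h\right)$ ($L{\left(h \right)} = -4 + \left(h + 10\right) h = -4 + \left(10 + h\right) h = -4 + h \left(10 + h\right)$)
$L{\left(108 \right)} 3 = \left(-4 + 108^{2} + 10 \cdot 108\right) 3 = \left(-4 + 11664 + 1080\right) 3 = 12740 \cdot 3 = 38220$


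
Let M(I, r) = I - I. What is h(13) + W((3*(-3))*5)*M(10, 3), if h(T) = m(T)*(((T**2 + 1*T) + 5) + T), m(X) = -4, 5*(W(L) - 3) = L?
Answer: -800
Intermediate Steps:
W(L) = 3 + L/5
M(I, r) = 0
h(T) = -20 - 8*T - 4*T**2 (h(T) = -4*(((T**2 + 1*T) + 5) + T) = -4*(((T**2 + T) + 5) + T) = -4*(((T + T**2) + 5) + T) = -4*((5 + T + T**2) + T) = -4*(5 + T**2 + 2*T) = -20 - 8*T - 4*T**2)
h(13) + W((3*(-3))*5)*M(10, 3) = (-20 - 8*13 - 4*13**2) + (3 + ((3*(-3))*5)/5)*0 = (-20 - 104 - 4*169) + (3 + (-9*5)/5)*0 = (-20 - 104 - 676) + (3 + (1/5)*(-45))*0 = -800 + (3 - 9)*0 = -800 - 6*0 = -800 + 0 = -800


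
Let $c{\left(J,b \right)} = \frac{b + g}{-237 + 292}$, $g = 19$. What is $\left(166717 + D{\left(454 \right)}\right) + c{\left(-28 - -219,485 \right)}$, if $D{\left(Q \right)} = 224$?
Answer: $\frac{9182259}{55} \approx 1.6695 \cdot 10^{5}$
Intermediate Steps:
$c{\left(J,b \right)} = \frac{19}{55} + \frac{b}{55}$ ($c{\left(J,b \right)} = \frac{b + 19}{-237 + 292} = \frac{19 + b}{55} = \left(19 + b\right) \frac{1}{55} = \frac{19}{55} + \frac{b}{55}$)
$\left(166717 + D{\left(454 \right)}\right) + c{\left(-28 - -219,485 \right)} = \left(166717 + 224\right) + \left(\frac{19}{55} + \frac{1}{55} \cdot 485\right) = 166941 + \left(\frac{19}{55} + \frac{97}{11}\right) = 166941 + \frac{504}{55} = \frac{9182259}{55}$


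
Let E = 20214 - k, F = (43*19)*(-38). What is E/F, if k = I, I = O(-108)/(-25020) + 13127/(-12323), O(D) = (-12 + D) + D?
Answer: -259697317514/398839501965 ≈ -0.65113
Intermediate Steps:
O(D) = -12 + 2*D
I = -27135658/25693455 (I = (-12 + 2*(-108))/(-25020) + 13127/(-12323) = (-12 - 216)*(-1/25020) + 13127*(-1/12323) = -228*(-1/25020) - 13127/12323 = 19/2085 - 13127/12323 = -27135658/25693455 ≈ -1.0561)
F = -31046 (F = 817*(-38) = -31046)
k = -27135658/25693455 ≈ -1.0561
E = 519394635028/25693455 (E = 20214 - 1*(-27135658/25693455) = 20214 + 27135658/25693455 = 519394635028/25693455 ≈ 20215.)
E/F = (519394635028/25693455)/(-31046) = (519394635028/25693455)*(-1/31046) = -259697317514/398839501965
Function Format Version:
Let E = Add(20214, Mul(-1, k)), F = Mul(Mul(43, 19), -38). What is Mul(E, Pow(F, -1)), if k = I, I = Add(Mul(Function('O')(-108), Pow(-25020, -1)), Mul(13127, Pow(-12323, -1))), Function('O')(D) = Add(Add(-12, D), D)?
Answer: Rational(-259697317514, 398839501965) ≈ -0.65113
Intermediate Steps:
Function('O')(D) = Add(-12, Mul(2, D))
I = Rational(-27135658, 25693455) (I = Add(Mul(Add(-12, Mul(2, -108)), Pow(-25020, -1)), Mul(13127, Pow(-12323, -1))) = Add(Mul(Add(-12, -216), Rational(-1, 25020)), Mul(13127, Rational(-1, 12323))) = Add(Mul(-228, Rational(-1, 25020)), Rational(-13127, 12323)) = Add(Rational(19, 2085), Rational(-13127, 12323)) = Rational(-27135658, 25693455) ≈ -1.0561)
F = -31046 (F = Mul(817, -38) = -31046)
k = Rational(-27135658, 25693455) ≈ -1.0561
E = Rational(519394635028, 25693455) (E = Add(20214, Mul(-1, Rational(-27135658, 25693455))) = Add(20214, Rational(27135658, 25693455)) = Rational(519394635028, 25693455) ≈ 20215.)
Mul(E, Pow(F, -1)) = Mul(Rational(519394635028, 25693455), Pow(-31046, -1)) = Mul(Rational(519394635028, 25693455), Rational(-1, 31046)) = Rational(-259697317514, 398839501965)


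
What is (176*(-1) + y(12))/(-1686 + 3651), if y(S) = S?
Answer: -164/1965 ≈ -0.083461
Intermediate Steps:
(176*(-1) + y(12))/(-1686 + 3651) = (176*(-1) + 12)/(-1686 + 3651) = (-176 + 12)/1965 = -164*1/1965 = -164/1965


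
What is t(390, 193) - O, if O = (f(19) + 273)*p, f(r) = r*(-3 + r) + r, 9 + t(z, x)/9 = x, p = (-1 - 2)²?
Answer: -3708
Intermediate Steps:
p = 9 (p = (-3)² = 9)
t(z, x) = -81 + 9*x
f(r) = r + r*(-3 + r)
O = 5364 (O = (19*(-2 + 19) + 273)*9 = (19*17 + 273)*9 = (323 + 273)*9 = 596*9 = 5364)
t(390, 193) - O = (-81 + 9*193) - 1*5364 = (-81 + 1737) - 5364 = 1656 - 5364 = -3708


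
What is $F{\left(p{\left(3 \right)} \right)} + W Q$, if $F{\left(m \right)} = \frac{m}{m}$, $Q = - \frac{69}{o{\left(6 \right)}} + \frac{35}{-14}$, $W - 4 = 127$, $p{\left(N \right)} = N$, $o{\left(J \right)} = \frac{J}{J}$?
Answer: $- \frac{18731}{2} \approx -9365.5$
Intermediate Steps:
$o{\left(J \right)} = 1$
$W = 131$ ($W = 4 + 127 = 131$)
$Q = - \frac{143}{2}$ ($Q = - \frac{69}{1} + \frac{35}{-14} = \left(-69\right) 1 + 35 \left(- \frac{1}{14}\right) = -69 - \frac{5}{2} = - \frac{143}{2} \approx -71.5$)
$F{\left(m \right)} = 1$
$F{\left(p{\left(3 \right)} \right)} + W Q = 1 + 131 \left(- \frac{143}{2}\right) = 1 - \frac{18733}{2} = - \frac{18731}{2}$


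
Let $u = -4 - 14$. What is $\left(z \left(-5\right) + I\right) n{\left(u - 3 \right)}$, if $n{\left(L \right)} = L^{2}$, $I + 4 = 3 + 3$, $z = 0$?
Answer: $882$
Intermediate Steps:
$I = 2$ ($I = -4 + \left(3 + 3\right) = -4 + 6 = 2$)
$u = -18$
$\left(z \left(-5\right) + I\right) n{\left(u - 3 \right)} = \left(0 \left(-5\right) + 2\right) \left(-18 - 3\right)^{2} = \left(0 + 2\right) \left(-18 - 3\right)^{2} = 2 \left(-21\right)^{2} = 2 \cdot 441 = 882$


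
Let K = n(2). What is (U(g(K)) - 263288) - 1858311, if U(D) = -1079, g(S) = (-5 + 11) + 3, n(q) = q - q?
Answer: -2122678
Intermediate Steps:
n(q) = 0
K = 0
g(S) = 9 (g(S) = 6 + 3 = 9)
(U(g(K)) - 263288) - 1858311 = (-1079 - 263288) - 1858311 = -264367 - 1858311 = -2122678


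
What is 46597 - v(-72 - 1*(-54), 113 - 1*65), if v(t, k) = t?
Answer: 46615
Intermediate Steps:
46597 - v(-72 - 1*(-54), 113 - 1*65) = 46597 - (-72 - 1*(-54)) = 46597 - (-72 + 54) = 46597 - 1*(-18) = 46597 + 18 = 46615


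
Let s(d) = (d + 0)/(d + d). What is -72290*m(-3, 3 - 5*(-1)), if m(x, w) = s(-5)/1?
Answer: -36145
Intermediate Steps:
s(d) = ½ (s(d) = d/((2*d)) = d*(1/(2*d)) = ½)
m(x, w) = ½ (m(x, w) = (½)/1 = (½)*1 = ½)
-72290*m(-3, 3 - 5*(-1)) = -72290*½ = -36145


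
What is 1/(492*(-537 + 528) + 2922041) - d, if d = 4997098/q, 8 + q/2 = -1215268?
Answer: 7289800258813/3545705056188 ≈ 2.0560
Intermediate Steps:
q = -2430552 (q = -16 + 2*(-1215268) = -16 - 2430536 = -2430552)
d = -2498549/1215276 (d = 4997098/(-2430552) = 4997098*(-1/2430552) = -2498549/1215276 ≈ -2.0560)
1/(492*(-537 + 528) + 2922041) - d = 1/(492*(-537 + 528) + 2922041) - 1*(-2498549/1215276) = 1/(492*(-9) + 2922041) + 2498549/1215276 = 1/(-4428 + 2922041) + 2498549/1215276 = 1/2917613 + 2498549/1215276 = 7289800258813/3545705056188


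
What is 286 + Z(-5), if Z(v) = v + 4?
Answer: 285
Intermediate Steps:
Z(v) = 4 + v
286 + Z(-5) = 286 + (4 - 5) = 286 - 1 = 285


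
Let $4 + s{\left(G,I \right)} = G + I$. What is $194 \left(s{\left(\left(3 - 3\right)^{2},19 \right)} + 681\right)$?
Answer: $135024$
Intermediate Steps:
$s{\left(G,I \right)} = -4 + G + I$ ($s{\left(G,I \right)} = -4 + \left(G + I\right) = -4 + G + I$)
$194 \left(s{\left(\left(3 - 3\right)^{2},19 \right)} + 681\right) = 194 \left(\left(-4 + \left(3 - 3\right)^{2} + 19\right) + 681\right) = 194 \left(\left(-4 + 0^{2} + 19\right) + 681\right) = 194 \left(\left(-4 + 0 + 19\right) + 681\right) = 194 \left(15 + 681\right) = 194 \cdot 696 = 135024$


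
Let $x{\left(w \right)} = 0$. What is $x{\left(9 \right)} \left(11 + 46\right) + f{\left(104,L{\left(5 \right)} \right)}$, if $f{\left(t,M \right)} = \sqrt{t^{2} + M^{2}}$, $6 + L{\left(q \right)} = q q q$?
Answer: $\sqrt{24977} \approx 158.04$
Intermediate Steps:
$L{\left(q \right)} = -6 + q^{3}$ ($L{\left(q \right)} = -6 + q q q = -6 + q^{2} q = -6 + q^{3}$)
$f{\left(t,M \right)} = \sqrt{M^{2} + t^{2}}$
$x{\left(9 \right)} \left(11 + 46\right) + f{\left(104,L{\left(5 \right)} \right)} = 0 \left(11 + 46\right) + \sqrt{\left(-6 + 5^{3}\right)^{2} + 104^{2}} = 0 \cdot 57 + \sqrt{\left(-6 + 125\right)^{2} + 10816} = 0 + \sqrt{119^{2} + 10816} = 0 + \sqrt{14161 + 10816} = 0 + \sqrt{24977} = \sqrt{24977}$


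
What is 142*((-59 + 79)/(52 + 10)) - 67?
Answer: -657/31 ≈ -21.194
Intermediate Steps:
142*((-59 + 79)/(52 + 10)) - 67 = 142*(20/62) - 67 = 142*(20*(1/62)) - 67 = 142*(10/31) - 67 = 1420/31 - 67 = -657/31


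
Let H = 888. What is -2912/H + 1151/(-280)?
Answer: -229681/31080 ≈ -7.3900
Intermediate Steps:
-2912/H + 1151/(-280) = -2912/888 + 1151/(-280) = -2912*1/888 + 1151*(-1/280) = -364/111 - 1151/280 = -229681/31080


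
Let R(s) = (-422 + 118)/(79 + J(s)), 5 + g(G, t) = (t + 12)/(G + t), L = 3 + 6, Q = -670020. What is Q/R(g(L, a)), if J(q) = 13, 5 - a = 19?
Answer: 3852615/19 ≈ 2.0277e+5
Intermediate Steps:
a = -14 (a = 5 - 1*19 = 5 - 19 = -14)
L = 9
g(G, t) = -5 + (12 + t)/(G + t) (g(G, t) = -5 + (t + 12)/(G + t) = -5 + (12 + t)/(G + t))
R(s) = -76/23 (R(s) = (-422 + 118)/(79 + 13) = -304/92 = -304*1/92 = -76/23)
Q/R(g(L, a)) = -670020/(-76/23) = -670020*(-23/76) = 3852615/19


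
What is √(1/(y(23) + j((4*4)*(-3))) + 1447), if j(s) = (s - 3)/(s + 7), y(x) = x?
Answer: 13*√8459934/994 ≈ 38.040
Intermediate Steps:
j(s) = (-3 + s)/(7 + s)
√(1/(y(23) + j((4*4)*(-3))) + 1447) = √(1/(23 + (-3 + (4*4)*(-3))/(7 + (4*4)*(-3))) + 1447) = √(1/(23 + (-3 + 16*(-3))/(7 + 16*(-3))) + 1447) = √(1/(23 + (-3 - 48)/(7 - 48)) + 1447) = √(1/(23 - 51/(-41)) + 1447) = √(1/(23 - 1/41*(-51)) + 1447) = √(1/(23 + 51/41) + 1447) = √(1/(994/41) + 1447) = √(41/994 + 1447) = √(1438359/994) = 13*√8459934/994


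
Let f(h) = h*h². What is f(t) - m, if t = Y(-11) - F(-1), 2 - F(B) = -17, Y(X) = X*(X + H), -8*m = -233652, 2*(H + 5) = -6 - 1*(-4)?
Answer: 9424851/2 ≈ 4.7124e+6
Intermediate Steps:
H = -6 (H = -5 + (-6 - 1*(-4))/2 = -5 + (-6 + 4)/2 = -5 + (½)*(-2) = -5 - 1 = -6)
m = 58413/2 (m = -⅛*(-233652) = 58413/2 ≈ 29207.)
Y(X) = X*(-6 + X) (Y(X) = X*(X - 6) = X*(-6 + X))
F(B) = 19 (F(B) = 2 - 1*(-17) = 2 + 17 = 19)
t = 168 (t = -11*(-6 - 11) - 1*19 = -11*(-17) - 19 = 187 - 19 = 168)
f(h) = h³
f(t) - m = 168³ - 1*58413/2 = 4741632 - 58413/2 = 9424851/2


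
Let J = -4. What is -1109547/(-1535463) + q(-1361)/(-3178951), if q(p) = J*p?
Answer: 13482132125/18701768733 ≈ 0.72090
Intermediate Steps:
q(p) = -4*p
-1109547/(-1535463) + q(-1361)/(-3178951) = -1109547/(-1535463) - 4*(-1361)/(-3178951) = -1109547*(-1/1535463) + 5444*(-1/3178951) = 123283/170607 - 5444/3178951 = 13482132125/18701768733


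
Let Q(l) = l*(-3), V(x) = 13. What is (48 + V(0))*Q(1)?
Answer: -183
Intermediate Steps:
Q(l) = -3*l
(48 + V(0))*Q(1) = (48 + 13)*(-3*1) = 61*(-3) = -183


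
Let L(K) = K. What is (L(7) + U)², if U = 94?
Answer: 10201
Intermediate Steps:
(L(7) + U)² = (7 + 94)² = 101² = 10201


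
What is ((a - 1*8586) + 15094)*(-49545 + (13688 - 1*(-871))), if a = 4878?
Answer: -398350596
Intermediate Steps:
((a - 1*8586) + 15094)*(-49545 + (13688 - 1*(-871))) = ((4878 - 1*8586) + 15094)*(-49545 + (13688 - 1*(-871))) = ((4878 - 8586) + 15094)*(-49545 + (13688 + 871)) = (-3708 + 15094)*(-49545 + 14559) = 11386*(-34986) = -398350596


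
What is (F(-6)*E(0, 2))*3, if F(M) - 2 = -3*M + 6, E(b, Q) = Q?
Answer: 156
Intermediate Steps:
F(M) = 8 - 3*M (F(M) = 2 + (-3*M + 6) = 2 + (6 - 3*M) = 8 - 3*M)
(F(-6)*E(0, 2))*3 = ((8 - 3*(-6))*2)*3 = ((8 + 18)*2)*3 = (26*2)*3 = 52*3 = 156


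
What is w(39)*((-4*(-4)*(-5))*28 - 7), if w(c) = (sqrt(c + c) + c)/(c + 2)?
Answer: -87633/41 - 2247*sqrt(78)/41 ≈ -2621.4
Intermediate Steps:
w(c) = (c + sqrt(2)*sqrt(c))/(2 + c) (w(c) = (sqrt(2*c) + c)/(2 + c) = (sqrt(2)*sqrt(c) + c)/(2 + c) = (c + sqrt(2)*sqrt(c))/(2 + c))
w(39)*((-4*(-4)*(-5))*28 - 7) = ((39 + sqrt(2)*sqrt(39))/(2 + 39))*((-4*(-4)*(-5))*28 - 7) = ((39 + sqrt(78))/41)*((16*(-5))*28 - 7) = ((39 + sqrt(78))/41)*(-80*28 - 7) = (39/41 + sqrt(78)/41)*(-2240 - 7) = (39/41 + sqrt(78)/41)*(-2247) = -87633/41 - 2247*sqrt(78)/41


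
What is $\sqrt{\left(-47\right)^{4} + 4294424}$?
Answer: $3 \sqrt{1019345} \approx 3028.9$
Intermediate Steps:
$\sqrt{\left(-47\right)^{4} + 4294424} = \sqrt{4879681 + 4294424} = \sqrt{9174105} = 3 \sqrt{1019345}$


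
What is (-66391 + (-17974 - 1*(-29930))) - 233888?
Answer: -288323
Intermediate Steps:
(-66391 + (-17974 - 1*(-29930))) - 233888 = (-66391 + (-17974 + 29930)) - 233888 = (-66391 + 11956) - 233888 = -54435 - 233888 = -288323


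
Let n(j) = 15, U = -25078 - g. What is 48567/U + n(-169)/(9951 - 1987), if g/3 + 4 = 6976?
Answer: -193048839/183148108 ≈ -1.0541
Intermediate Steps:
g = 20916 (g = -12 + 3*6976 = -12 + 20928 = 20916)
U = -45994 (U = -25078 - 1*20916 = -25078 - 20916 = -45994)
48567/U + n(-169)/(9951 - 1987) = 48567/(-45994) + 15/(9951 - 1987) = 48567*(-1/45994) + 15/7964 = -48567/45994 + 15*(1/7964) = -48567/45994 + 15/7964 = -193048839/183148108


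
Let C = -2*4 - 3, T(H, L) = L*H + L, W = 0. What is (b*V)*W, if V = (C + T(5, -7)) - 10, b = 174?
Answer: 0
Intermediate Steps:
T(H, L) = L + H*L (T(H, L) = H*L + L = L + H*L)
C = -11 (C = -8 - 3 = -11)
V = -63 (V = (-11 - 7*(1 + 5)) - 10 = (-11 - 7*6) - 10 = (-11 - 42) - 10 = -53 - 10 = -63)
(b*V)*W = (174*(-63))*0 = -10962*0 = 0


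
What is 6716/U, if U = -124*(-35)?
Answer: 1679/1085 ≈ 1.5475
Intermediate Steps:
U = 4340
6716/U = 6716/4340 = 6716*(1/4340) = 1679/1085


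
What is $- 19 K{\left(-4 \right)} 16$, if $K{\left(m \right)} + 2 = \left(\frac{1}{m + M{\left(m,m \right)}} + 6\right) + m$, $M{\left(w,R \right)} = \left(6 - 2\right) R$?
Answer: $\frac{76}{5} \approx 15.2$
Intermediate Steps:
$M{\left(w,R \right)} = 4 R$
$K{\left(m \right)} = 4 + m + \frac{1}{5 m}$ ($K{\left(m \right)} = -2 + \left(\left(\frac{1}{m + 4 m} + 6\right) + m\right) = -2 + \left(\left(\frac{1}{5 m} + 6\right) + m\right) = -2 + \left(\left(6 + \frac{1}{5 m}\right) + m\right) = -2 + \left(6 + m + \frac{1}{5 m}\right) = 4 + m + \frac{1}{5 m}$)
$- 19 K{\left(-4 \right)} 16 = - 19 \left(4 - 4 + \frac{1}{5 \left(-4\right)}\right) 16 = - 19 \left(4 - 4 + \frac{1}{5} \left(- \frac{1}{4}\right)\right) 16 = - 19 \left(4 - 4 - \frac{1}{20}\right) 16 = \left(-19\right) \left(- \frac{1}{20}\right) 16 = \frac{19}{20} \cdot 16 = \frac{76}{5}$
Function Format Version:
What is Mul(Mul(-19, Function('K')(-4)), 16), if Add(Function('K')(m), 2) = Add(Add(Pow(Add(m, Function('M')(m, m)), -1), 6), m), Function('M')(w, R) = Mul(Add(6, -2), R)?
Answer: Rational(76, 5) ≈ 15.200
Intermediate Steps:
Function('M')(w, R) = Mul(4, R)
Function('K')(m) = Add(4, m, Mul(Rational(1, 5), Pow(m, -1))) (Function('K')(m) = Add(-2, Add(Add(Pow(Add(m, Mul(4, m)), -1), 6), m)) = Add(-2, Add(Add(Pow(Mul(5, m), -1), 6), m)) = Add(-2, Add(Add(Mul(Rational(1, 5), Pow(m, -1)), 6), m)) = Add(-2, Add(Add(6, Mul(Rational(1, 5), Pow(m, -1))), m)) = Add(-2, Add(6, m, Mul(Rational(1, 5), Pow(m, -1)))) = Add(4, m, Mul(Rational(1, 5), Pow(m, -1))))
Mul(Mul(-19, Function('K')(-4)), 16) = Mul(Mul(-19, Add(4, -4, Mul(Rational(1, 5), Pow(-4, -1)))), 16) = Mul(Mul(-19, Add(4, -4, Mul(Rational(1, 5), Rational(-1, 4)))), 16) = Mul(Mul(-19, Add(4, -4, Rational(-1, 20))), 16) = Mul(Mul(-19, Rational(-1, 20)), 16) = Mul(Rational(19, 20), 16) = Rational(76, 5)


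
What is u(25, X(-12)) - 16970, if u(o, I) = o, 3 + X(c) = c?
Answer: -16945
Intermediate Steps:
X(c) = -3 + c
u(25, X(-12)) - 16970 = 25 - 16970 = -16945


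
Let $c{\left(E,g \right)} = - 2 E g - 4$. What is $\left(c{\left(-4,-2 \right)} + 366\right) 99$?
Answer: $34254$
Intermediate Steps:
$c{\left(E,g \right)} = -4 - 2 E g$ ($c{\left(E,g \right)} = - 2 E g - 4 = -4 - 2 E g$)
$\left(c{\left(-4,-2 \right)} + 366\right) 99 = \left(\left(-4 - \left(-8\right) \left(-2\right)\right) + 366\right) 99 = \left(\left(-4 - 16\right) + 366\right) 99 = \left(-20 + 366\right) 99 = 346 \cdot 99 = 34254$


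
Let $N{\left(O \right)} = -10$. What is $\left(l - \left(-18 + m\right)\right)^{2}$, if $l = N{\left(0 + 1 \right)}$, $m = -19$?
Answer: $729$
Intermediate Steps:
$l = -10$
$\left(l - \left(-18 + m\right)\right)^{2} = \left(-10 + \left(18 - -19\right)\right)^{2} = \left(-10 + \left(18 + 19\right)\right)^{2} = \left(-10 + 37\right)^{2} = 27^{2} = 729$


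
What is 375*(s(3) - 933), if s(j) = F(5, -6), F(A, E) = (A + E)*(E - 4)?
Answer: -346125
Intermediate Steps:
F(A, E) = (-4 + E)*(A + E) (F(A, E) = (A + E)*(-4 + E) = (-4 + E)*(A + E))
s(j) = 10 (s(j) = (-6)**2 - 4*5 - 4*(-6) + 5*(-6) = 36 - 20 + 24 - 30 = 10)
375*(s(3) - 933) = 375*(10 - 933) = 375*(-923) = -346125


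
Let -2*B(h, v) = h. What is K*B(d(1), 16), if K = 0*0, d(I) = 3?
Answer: 0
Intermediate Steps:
B(h, v) = -h/2
K = 0
K*B(d(1), 16) = 0*(-½*3) = 0*(-3/2) = 0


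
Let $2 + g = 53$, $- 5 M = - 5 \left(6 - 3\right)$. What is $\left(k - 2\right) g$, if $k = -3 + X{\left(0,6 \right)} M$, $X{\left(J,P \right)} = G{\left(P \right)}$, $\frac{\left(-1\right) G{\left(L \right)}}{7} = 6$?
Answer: $-6681$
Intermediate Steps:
$M = 3$ ($M = - \frac{\left(-5\right) \left(6 - 3\right)}{5} = - \frac{\left(-5\right) 3}{5} = \left(- \frac{1}{5}\right) \left(-15\right) = 3$)
$G{\left(L \right)} = -42$ ($G{\left(L \right)} = \left(-7\right) 6 = -42$)
$X{\left(J,P \right)} = -42$
$g = 51$ ($g = -2 + 53 = 51$)
$k = -129$ ($k = -3 - 126 = -129$)
$\left(k - 2\right) g = \left(-129 - 2\right) 51 = \left(-131\right) 51 = -6681$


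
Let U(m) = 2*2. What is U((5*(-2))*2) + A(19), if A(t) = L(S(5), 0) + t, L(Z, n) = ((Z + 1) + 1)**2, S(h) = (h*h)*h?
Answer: 16152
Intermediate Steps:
S(h) = h**3 (S(h) = h**2*h = h**3)
L(Z, n) = (2 + Z)**2 (L(Z, n) = ((1 + Z) + 1)**2 = (2 + Z)**2)
A(t) = 16129 + t (A(t) = (2 + 5**3)**2 + t = (2 + 125)**2 + t = 127**2 + t = 16129 + t)
U(m) = 4
U((5*(-2))*2) + A(19) = 4 + (16129 + 19) = 4 + 16148 = 16152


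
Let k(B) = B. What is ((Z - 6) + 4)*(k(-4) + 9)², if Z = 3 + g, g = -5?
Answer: -100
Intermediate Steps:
Z = -2 (Z = 3 - 5 = -2)
((Z - 6) + 4)*(k(-4) + 9)² = ((-2 - 6) + 4)*(-4 + 9)² = (-8 + 4)*5² = -4*25 = -100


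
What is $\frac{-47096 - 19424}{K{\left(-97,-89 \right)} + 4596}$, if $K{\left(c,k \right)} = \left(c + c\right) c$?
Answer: $- \frac{33260}{11707} \approx -2.841$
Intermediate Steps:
$K{\left(c,k \right)} = 2 c^{2}$ ($K{\left(c,k \right)} = 2 c c = 2 c^{2}$)
$\frac{-47096 - 19424}{K{\left(-97,-89 \right)} + 4596} = \frac{-47096 - 19424}{2 \left(-97\right)^{2} + 4596} = - \frac{66520}{2 \cdot 9409 + 4596} = - \frac{66520}{18818 + 4596} = - \frac{66520}{23414} = \left(-66520\right) \frac{1}{23414} = - \frac{33260}{11707}$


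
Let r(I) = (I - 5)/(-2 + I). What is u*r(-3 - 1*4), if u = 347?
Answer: 1388/3 ≈ 462.67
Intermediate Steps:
r(I) = (-5 + I)/(-2 + I)
u*r(-3 - 1*4) = 347*((-5 + (-3 - 1*4))/(-2 + (-3 - 1*4))) = 347*((-5 + (-3 - 4))/(-2 + (-3 - 4))) = 347*((-5 - 7)/(-2 - 7)) = 347*(-12/(-9)) = 347*(-1/9*(-12)) = 347*(4/3) = 1388/3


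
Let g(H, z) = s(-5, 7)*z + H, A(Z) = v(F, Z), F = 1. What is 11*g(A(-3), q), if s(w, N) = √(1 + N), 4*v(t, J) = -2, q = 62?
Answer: -11/2 + 1364*√2 ≈ 1923.5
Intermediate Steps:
v(t, J) = -½ (v(t, J) = (¼)*(-2) = -½)
A(Z) = -½
g(H, z) = H + 2*z*√2 (g(H, z) = √(1 + 7)*z + H = √8*z + H = (2*√2)*z + H = 2*z*√2 + H = H + 2*z*√2)
11*g(A(-3), q) = 11*(-½ + 2*62*√2) = 11*(-½ + 124*√2) = -11/2 + 1364*√2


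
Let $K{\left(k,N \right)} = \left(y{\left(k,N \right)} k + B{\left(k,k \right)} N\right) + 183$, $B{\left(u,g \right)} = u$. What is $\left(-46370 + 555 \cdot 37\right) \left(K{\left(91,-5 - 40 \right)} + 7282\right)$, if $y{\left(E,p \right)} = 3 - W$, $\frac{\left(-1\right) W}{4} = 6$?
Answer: $-150540545$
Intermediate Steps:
$W = -24$ ($W = \left(-4\right) 6 = -24$)
$y{\left(E,p \right)} = 27$ ($y{\left(E,p \right)} = 3 - -24 = 3 + 24 = 27$)
$K{\left(k,N \right)} = 183 + 27 k + N k$ ($K{\left(k,N \right)} = \left(27 k + k N\right) + 183 = \left(27 k + N k\right) + 183 = 183 + 27 k + N k$)
$\left(-46370 + 555 \cdot 37\right) \left(K{\left(91,-5 - 40 \right)} + 7282\right) = \left(-46370 + 555 \cdot 37\right) \left(\left(183 + 27 \cdot 91 + \left(-5 - 40\right) 91\right) + 7282\right) = \left(-46370 + 20535\right) \left(\left(183 + 2457 - 4095\right) + 7282\right) = - 25835 \left(\left(183 + 2457 - 4095\right) + 7282\right) = - 25835 \left(-1455 + 7282\right) = \left(-25835\right) 5827 = -150540545$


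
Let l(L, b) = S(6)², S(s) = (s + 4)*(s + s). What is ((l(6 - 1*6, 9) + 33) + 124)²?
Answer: 211906249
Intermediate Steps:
S(s) = 2*s*(4 + s) (S(s) = (4 + s)*(2*s) = 2*s*(4 + s))
l(L, b) = 14400 (l(L, b) = (2*6*(4 + 6))² = (2*6*10)² = 120² = 14400)
((l(6 - 1*6, 9) + 33) + 124)² = ((14400 + 33) + 124)² = (14433 + 124)² = 14557² = 211906249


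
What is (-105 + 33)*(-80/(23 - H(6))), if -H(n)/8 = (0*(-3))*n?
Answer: 5760/23 ≈ 250.43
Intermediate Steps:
H(n) = 0 (H(n) = -8*0*(-3)*n = -0*n = -8*0 = 0)
(-105 + 33)*(-80/(23 - H(6))) = (-105 + 33)*(-80/(23 - 1*0)) = -(-5760)/(23 + 0) = -(-5760)/23 = -72*(-80/23) = 5760/23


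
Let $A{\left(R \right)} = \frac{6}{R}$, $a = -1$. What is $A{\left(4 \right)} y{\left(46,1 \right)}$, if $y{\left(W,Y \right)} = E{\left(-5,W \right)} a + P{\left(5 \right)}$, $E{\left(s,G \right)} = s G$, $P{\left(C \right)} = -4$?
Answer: $339$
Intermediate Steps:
$E{\left(s,G \right)} = G s$
$y{\left(W,Y \right)} = -4 + 5 W$ ($y{\left(W,Y \right)} = W \left(-5\right) \left(-1\right) - 4 = - 5 W \left(-1\right) - 4 = 5 W - 4 = -4 + 5 W$)
$A{\left(4 \right)} y{\left(46,1 \right)} = \frac{6}{4} \left(-4 + 5 \cdot 46\right) = 6 \cdot \frac{1}{4} \left(-4 + 230\right) = \frac{3}{2} \cdot 226 = 339$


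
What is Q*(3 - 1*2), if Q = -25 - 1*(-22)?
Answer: -3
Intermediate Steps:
Q = -3 (Q = -25 + 22 = -3)
Q*(3 - 1*2) = -3*(3 - 1*2) = -3*(3 - 2) = -3*1 = -3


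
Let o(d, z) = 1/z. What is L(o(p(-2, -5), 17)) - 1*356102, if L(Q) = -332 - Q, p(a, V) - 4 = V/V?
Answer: -6059379/17 ≈ -3.5643e+5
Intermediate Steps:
p(a, V) = 5 (p(a, V) = 4 + V/V = 4 + 1 = 5)
L(o(p(-2, -5), 17)) - 1*356102 = (-332 - 1/17) - 1*356102 = (-332 - 1*1/17) - 356102 = (-332 - 1/17) - 356102 = -5645/17 - 356102 = -6059379/17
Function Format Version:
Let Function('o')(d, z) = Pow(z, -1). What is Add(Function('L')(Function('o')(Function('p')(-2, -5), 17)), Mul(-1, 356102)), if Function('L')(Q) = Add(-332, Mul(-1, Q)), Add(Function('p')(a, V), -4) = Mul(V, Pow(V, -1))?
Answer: Rational(-6059379, 17) ≈ -3.5643e+5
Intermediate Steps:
Function('p')(a, V) = 5 (Function('p')(a, V) = Add(4, Mul(V, Pow(V, -1))) = Add(4, 1) = 5)
Add(Function('L')(Function('o')(Function('p')(-2, -5), 17)), Mul(-1, 356102)) = Add(Add(-332, Mul(-1, Pow(17, -1))), Mul(-1, 356102)) = Add(Add(-332, Mul(-1, Rational(1, 17))), -356102) = Add(Add(-332, Rational(-1, 17)), -356102) = Add(Rational(-5645, 17), -356102) = Rational(-6059379, 17)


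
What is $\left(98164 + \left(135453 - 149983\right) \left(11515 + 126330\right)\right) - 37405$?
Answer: $-2002827091$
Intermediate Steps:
$\left(98164 + \left(135453 - 149983\right) \left(11515 + 126330\right)\right) - 37405 = \left(98164 - 2002887850\right) - 37405 = -2002789686 - 37405 = -2002827091$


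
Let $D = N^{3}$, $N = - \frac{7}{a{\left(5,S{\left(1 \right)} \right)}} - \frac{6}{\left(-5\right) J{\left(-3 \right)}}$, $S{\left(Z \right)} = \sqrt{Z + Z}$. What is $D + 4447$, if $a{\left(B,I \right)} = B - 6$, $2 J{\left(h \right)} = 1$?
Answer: $\frac{659698}{125} \approx 5277.6$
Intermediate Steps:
$J{\left(h \right)} = \frac{1}{2}$ ($J{\left(h \right)} = \frac{1}{2} \cdot 1 = \frac{1}{2}$)
$S{\left(Z \right)} = \sqrt{2} \sqrt{Z}$ ($S{\left(Z \right)} = \sqrt{2 Z} = \sqrt{2} \sqrt{Z}$)
$a{\left(B,I \right)} = -6 + B$ ($a{\left(B,I \right)} = B - 6 = -6 + B$)
$N = \frac{47}{5}$ ($N = - \frac{7}{-6 + 5} - \frac{6}{\left(-5\right) \frac{1}{2}} = - \frac{7}{-1} - \frac{6}{- \frac{5}{2}} = \left(-7\right) \left(-1\right) - - \frac{12}{5} = 7 + \frac{12}{5} = \frac{47}{5} \approx 9.4$)
$D = \frac{103823}{125}$ ($D = \left(\frac{47}{5}\right)^{3} = \frac{103823}{125} \approx 830.58$)
$D + 4447 = \frac{103823}{125} + 4447 = \frac{659698}{125}$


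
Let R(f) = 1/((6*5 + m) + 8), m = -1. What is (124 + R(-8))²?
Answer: 21058921/1369 ≈ 15383.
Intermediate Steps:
R(f) = 1/37 (R(f) = 1/((6*5 - 1) + 8) = 1/((30 - 1) + 8) = 1/(29 + 8) = 1/37)
(124 + R(-8))² = (124 + 1/37)² = (4589/37)² = 21058921/1369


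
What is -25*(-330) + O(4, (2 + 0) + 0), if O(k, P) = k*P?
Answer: 8258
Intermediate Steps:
O(k, P) = P*k
-25*(-330) + O(4, (2 + 0) + 0) = -25*(-330) + ((2 + 0) + 0)*4 = 8250 + (2 + 0)*4 = 8250 + 2*4 = 8250 + 8 = 8258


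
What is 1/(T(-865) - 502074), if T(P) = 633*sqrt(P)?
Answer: -55786/28047210829 - 211*I*sqrt(865)/84141632487 ≈ -1.989e-6 - 7.3753e-8*I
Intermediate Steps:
1/(T(-865) - 502074) = 1/(633*sqrt(-865) - 502074) = 1/(633*(I*sqrt(865)) - 502074) = 1/(633*I*sqrt(865) - 502074) = 1/(-502074 + 633*I*sqrt(865))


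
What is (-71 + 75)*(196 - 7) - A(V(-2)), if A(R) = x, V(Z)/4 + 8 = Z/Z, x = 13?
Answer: 743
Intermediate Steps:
V(Z) = -28 (V(Z) = -32 + 4*(Z/Z) = -32 + 4*1 = -32 + 4 = -28)
A(R) = 13
(-71 + 75)*(196 - 7) - A(V(-2)) = (-71 + 75)*(196 - 7) - 1*13 = 4*189 - 13 = 756 - 13 = 743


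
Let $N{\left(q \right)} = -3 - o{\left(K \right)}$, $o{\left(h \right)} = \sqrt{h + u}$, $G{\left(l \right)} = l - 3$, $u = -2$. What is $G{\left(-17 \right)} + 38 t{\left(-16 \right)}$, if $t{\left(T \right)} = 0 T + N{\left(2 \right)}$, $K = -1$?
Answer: $-134 - 38 i \sqrt{3} \approx -134.0 - 65.818 i$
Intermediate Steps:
$G{\left(l \right)} = -3 + l$
$o{\left(h \right)} = \sqrt{-2 + h}$ ($o{\left(h \right)} = \sqrt{h - 2} = \sqrt{-2 + h}$)
$N{\left(q \right)} = -3 - i \sqrt{3}$ ($N{\left(q \right)} = -3 - \sqrt{-2 - 1} = -3 - \sqrt{-3} = -3 - i \sqrt{3}$)
$t{\left(T \right)} = -3 - i \sqrt{3}$ ($t{\left(T \right)} = 0 T - \left(3 + i \sqrt{3}\right) = 0 - \left(3 + i \sqrt{3}\right) = -3 - i \sqrt{3}$)
$G{\left(-17 \right)} + 38 t{\left(-16 \right)} = \left(-3 - 17\right) + 38 \left(-3 - i \sqrt{3}\right) = -20 - \left(114 + 38 i \sqrt{3}\right) = -134 - 38 i \sqrt{3}$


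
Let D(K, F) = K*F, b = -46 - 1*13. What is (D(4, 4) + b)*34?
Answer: -1462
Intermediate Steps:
b = -59 (b = -46 - 13 = -59)
D(K, F) = F*K
(D(4, 4) + b)*34 = (4*4 - 59)*34 = (16 - 59)*34 = -43*34 = -1462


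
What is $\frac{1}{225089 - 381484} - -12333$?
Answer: $\frac{1928819534}{156395} \approx 12333.0$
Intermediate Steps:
$\frac{1}{225089 - 381484} - -12333 = \frac{1}{-156395} + 12333 = - \frac{1}{156395} + 12333 = \frac{1928819534}{156395}$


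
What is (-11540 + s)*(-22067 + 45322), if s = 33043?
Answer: 500052265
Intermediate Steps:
(-11540 + s)*(-22067 + 45322) = (-11540 + 33043)*(-22067 + 45322) = 21503*23255 = 500052265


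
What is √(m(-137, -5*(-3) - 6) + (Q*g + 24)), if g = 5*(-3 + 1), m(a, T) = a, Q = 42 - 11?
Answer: 3*I*√47 ≈ 20.567*I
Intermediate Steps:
Q = 31
g = -10 (g = 5*(-2) = -10)
√(m(-137, -5*(-3) - 6) + (Q*g + 24)) = √(-137 + (31*(-10) + 24)) = √(-137 + (-310 + 24)) = √(-137 - 286) = √(-423) = 3*I*√47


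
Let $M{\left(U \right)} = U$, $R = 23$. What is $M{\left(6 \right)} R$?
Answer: $138$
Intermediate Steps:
$M{\left(6 \right)} R = 6 \cdot 23 = 138$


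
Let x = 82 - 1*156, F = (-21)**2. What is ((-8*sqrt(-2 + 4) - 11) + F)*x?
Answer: -31820 + 592*sqrt(2) ≈ -30983.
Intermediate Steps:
F = 441
x = -74 (x = 82 - 156 = -74)
((-8*sqrt(-2 + 4) - 11) + F)*x = ((-8*sqrt(-2 + 4) - 11) + 441)*(-74) = ((-8*sqrt(2) - 11) + 441)*(-74) = ((-11 - 8*sqrt(2)) + 441)*(-74) = (430 - 8*sqrt(2))*(-74) = -31820 + 592*sqrt(2)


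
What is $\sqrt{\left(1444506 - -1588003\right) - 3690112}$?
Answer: $3 i \sqrt{73067} \approx 810.93 i$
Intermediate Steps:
$\sqrt{\left(1444506 - -1588003\right) - 3690112} = \sqrt{\left(1444506 + 1588003\right) - 3690112} = \sqrt{3032509 - 3690112} = \sqrt{-657603} = 3 i \sqrt{73067}$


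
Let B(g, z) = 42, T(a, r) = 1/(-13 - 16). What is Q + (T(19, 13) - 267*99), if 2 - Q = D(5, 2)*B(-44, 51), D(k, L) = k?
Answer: -772590/29 ≈ -26641.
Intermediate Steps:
T(a, r) = -1/29 (T(a, r) = 1/(-29) = -1/29)
Q = -208 (Q = 2 - 5*42 = 2 - 1*210 = 2 - 210 = -208)
Q + (T(19, 13) - 267*99) = -208 + (-1/29 - 267*99) = -208 + (-1/29 - 26433) = -208 - 766558/29 = -772590/29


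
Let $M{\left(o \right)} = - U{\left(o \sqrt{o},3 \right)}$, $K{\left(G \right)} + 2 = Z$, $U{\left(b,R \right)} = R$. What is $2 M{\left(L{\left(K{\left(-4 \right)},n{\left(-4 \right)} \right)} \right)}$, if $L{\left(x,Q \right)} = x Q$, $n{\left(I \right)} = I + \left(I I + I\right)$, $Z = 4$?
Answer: $-6$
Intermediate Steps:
$K{\left(G \right)} = 2$ ($K{\left(G \right)} = -2 + 4 = 2$)
$n{\left(I \right)} = I^{2} + 2 I$ ($n{\left(I \right)} = I + \left(I^{2} + I\right) = I + \left(I + I^{2}\right) = I^{2} + 2 I$)
$L{\left(x,Q \right)} = Q x$
$M{\left(o \right)} = -3$ ($M{\left(o \right)} = \left(-1\right) 3 = -3$)
$2 M{\left(L{\left(K{\left(-4 \right)},n{\left(-4 \right)} \right)} \right)} = 2 \left(-3\right) = -6$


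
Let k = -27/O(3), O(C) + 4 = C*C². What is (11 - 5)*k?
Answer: -162/23 ≈ -7.0435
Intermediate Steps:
O(C) = -4 + C³ (O(C) = -4 + C*C² = -4 + C³)
k = -27/23 (k = -27/(-4 + 3³) = -27/(-4 + 27) = -27/23 ≈ -1.1739)
(11 - 5)*k = (11 - 5)*(-27/23) = 6*(-27/23) = -162/23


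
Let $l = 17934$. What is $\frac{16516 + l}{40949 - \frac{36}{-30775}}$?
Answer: $\frac{1060198750}{1260205511} \approx 0.84129$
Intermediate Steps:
$\frac{16516 + l}{40949 - \frac{36}{-30775}} = \frac{16516 + 17934}{40949 - \frac{36}{-30775}} = \frac{34450}{40949 - - \frac{36}{30775}} = \frac{34450}{40949 + \frac{36}{30775}} = \frac{34450}{\frac{1260205511}{30775}} = 34450 \cdot \frac{30775}{1260205511} = \frac{1060198750}{1260205511}$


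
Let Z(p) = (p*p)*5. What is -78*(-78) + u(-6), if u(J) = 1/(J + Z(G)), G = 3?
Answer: 237277/39 ≈ 6084.0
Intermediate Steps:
Z(p) = 5*p**2 (Z(p) = p**2*5 = 5*p**2)
u(J) = 1/(45 + J) (u(J) = 1/(J + 5*3**2) = 1/(J + 5*9) = 1/(J + 45) = 1/(45 + J))
-78*(-78) + u(-6) = -78*(-78) + 1/(45 - 6) = 6084 + 1/39 = 237277/39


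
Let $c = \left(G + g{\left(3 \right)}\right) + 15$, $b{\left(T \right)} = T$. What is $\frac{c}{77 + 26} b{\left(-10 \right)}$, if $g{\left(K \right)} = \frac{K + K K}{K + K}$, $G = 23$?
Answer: $- \frac{400}{103} \approx -3.8835$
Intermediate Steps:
$g{\left(K \right)} = \frac{K + K^{2}}{2 K}$
$c = 40$ ($c = \left(23 + \left(\frac{1}{2} + \frac{1}{2} \cdot 3\right)\right) + 15 = \left(23 + \left(\frac{1}{2} + \frac{3}{2}\right)\right) + 15 = \left(23 + 2\right) + 15 = 25 + 15 = 40$)
$\frac{c}{77 + 26} b{\left(-10 \right)} = \frac{40}{77 + 26} \left(-10\right) = \frac{40}{103} \left(-10\right) = - \frac{400}{103}$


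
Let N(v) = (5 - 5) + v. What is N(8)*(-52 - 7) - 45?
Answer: -517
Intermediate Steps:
N(v) = v (N(v) = 0 + v = v)
N(8)*(-52 - 7) - 45 = 8*(-52 - 7) - 45 = 8*(-59) - 45 = -472 - 45 = -517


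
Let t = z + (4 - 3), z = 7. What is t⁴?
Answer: 4096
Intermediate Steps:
t = 8 (t = 7 + (4 - 3) = 7 + 1 = 8)
t⁴ = 8⁴ = 4096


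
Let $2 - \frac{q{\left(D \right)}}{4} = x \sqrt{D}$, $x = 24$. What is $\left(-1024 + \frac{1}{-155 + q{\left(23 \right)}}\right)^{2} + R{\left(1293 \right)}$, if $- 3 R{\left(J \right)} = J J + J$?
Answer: $\frac{219593673436295}{447364801} + \frac{4158452672 \sqrt{23}}{4026283209} \approx 4.9087 \cdot 10^{5}$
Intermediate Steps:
$q{\left(D \right)} = 8 - 96 \sqrt{D}$ ($q{\left(D \right)} = 8 - 4 \cdot 24 \sqrt{D} = 8 - 96 \sqrt{D}$)
$R{\left(J \right)} = - \frac{J}{3} - \frac{J^{2}}{3}$ ($R{\left(J \right)} = - \frac{J J + J}{3} = - \frac{J^{2} + J}{3} = - \frac{J + J^{2}}{3} = - \frac{J}{3} - \frac{J^{2}}{3}$)
$\left(-1024 + \frac{1}{-155 + q{\left(23 \right)}}\right)^{2} + R{\left(1293 \right)} = \left(-1024 + \frac{1}{-155 + \left(8 - 96 \sqrt{23}\right)}\right)^{2} - 431 \left(1 + 1293\right) = \left(-1024 + \frac{1}{-147 - 96 \sqrt{23}}\right)^{2} - 431 \cdot 1294 = \left(-1024 + \frac{1}{-147 - 96 \sqrt{23}}\right)^{2} - 557714 = -557714 + \left(-1024 + \frac{1}{-147 - 96 \sqrt{23}}\right)^{2}$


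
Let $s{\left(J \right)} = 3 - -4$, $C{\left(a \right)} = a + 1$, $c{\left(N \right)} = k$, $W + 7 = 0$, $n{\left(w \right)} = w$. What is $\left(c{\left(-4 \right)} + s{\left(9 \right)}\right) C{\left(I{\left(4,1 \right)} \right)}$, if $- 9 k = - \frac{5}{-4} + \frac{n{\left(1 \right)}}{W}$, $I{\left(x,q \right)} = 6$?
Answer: $\frac{1733}{36} \approx 48.139$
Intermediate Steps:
$W = -7$ ($W = -7 + 0 = -7$)
$k = - \frac{31}{252}$ ($k = - \frac{- \frac{5}{-4} + 1 \frac{1}{-7}}{9} = - \frac{\left(-5\right) \left(- \frac{1}{4}\right) + 1 \left(- \frac{1}{7}\right)}{9} = - \frac{\frac{5}{4} - \frac{1}{7}}{9} = \left(- \frac{1}{9}\right) \frac{31}{28} = - \frac{31}{252} \approx -0.12302$)
$c{\left(N \right)} = - \frac{31}{252}$
$C{\left(a \right)} = 1 + a$
$s{\left(J \right)} = 7$ ($s{\left(J \right)} = 3 + 4 = 7$)
$\left(c{\left(-4 \right)} + s{\left(9 \right)}\right) C{\left(I{\left(4,1 \right)} \right)} = \left(- \frac{31}{252} + 7\right) \left(1 + 6\right) = \frac{1733}{252} \cdot 7 = \frac{1733}{36}$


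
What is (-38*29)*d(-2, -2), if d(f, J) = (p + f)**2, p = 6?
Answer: -17632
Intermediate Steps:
d(f, J) = (6 + f)**2
(-38*29)*d(-2, -2) = (-38*29)*(6 - 2)**2 = -1102*4**2 = -1102*16 = -17632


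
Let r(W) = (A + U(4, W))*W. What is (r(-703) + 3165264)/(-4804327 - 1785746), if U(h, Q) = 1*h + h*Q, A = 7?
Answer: -733481/941439 ≈ -0.77911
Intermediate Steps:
U(h, Q) = h + Q*h
r(W) = W*(11 + 4*W) (r(W) = (7 + 4*(1 + W))*W = (7 + (4 + 4*W))*W = (11 + 4*W)*W = W*(11 + 4*W))
(r(-703) + 3165264)/(-4804327 - 1785746) = (-703*(11 + 4*(-703)) + 3165264)/(-4804327 - 1785746) = (-703*(11 - 2812) + 3165264)/(-6590073) = (-703*(-2801) + 3165264)*(-1/6590073) = (1969103 + 3165264)*(-1/6590073) = 5134367*(-1/6590073) = -733481/941439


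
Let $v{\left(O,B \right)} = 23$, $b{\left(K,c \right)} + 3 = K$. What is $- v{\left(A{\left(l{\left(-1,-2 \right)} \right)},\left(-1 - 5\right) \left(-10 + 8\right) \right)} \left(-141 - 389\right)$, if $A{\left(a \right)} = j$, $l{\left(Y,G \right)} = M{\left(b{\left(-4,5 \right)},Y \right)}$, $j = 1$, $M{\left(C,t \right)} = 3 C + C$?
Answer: $12190$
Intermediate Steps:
$b{\left(K,c \right)} = -3 + K$
$M{\left(C,t \right)} = 4 C$
$l{\left(Y,G \right)} = -28$ ($l{\left(Y,G \right)} = 4 \left(-3 - 4\right) = 4 \left(-7\right) = -28$)
$A{\left(a \right)} = 1$
$- v{\left(A{\left(l{\left(-1,-2 \right)} \right)},\left(-1 - 5\right) \left(-10 + 8\right) \right)} \left(-141 - 389\right) = - 23 \left(-141 - 389\right) = - 23 \left(-530\right) = \left(-1\right) \left(-12190\right) = 12190$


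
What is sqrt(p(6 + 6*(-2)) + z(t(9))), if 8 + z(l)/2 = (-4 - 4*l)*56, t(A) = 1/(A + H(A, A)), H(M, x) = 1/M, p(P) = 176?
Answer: 48*I*sqrt(246)/41 ≈ 18.362*I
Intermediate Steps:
t(A) = 1/(A + 1/A)
z(l) = -464 - 448*l (z(l) = -16 + 2*((-4 - 4*l)*56) = -16 + 2*(-224 - 224*l) = -16 + (-448 - 448*l) = -464 - 448*l)
sqrt(p(6 + 6*(-2)) + z(t(9))) = sqrt(176 + (-464 - 4032/(1 + 9**2))) = sqrt(176 + (-464 - 4032/(1 + 81))) = sqrt(176 + (-464 - 4032/82)) = sqrt(176 + (-464 - 448*9/82)) = sqrt(176 + (-464 - 2016/41)) = sqrt(176 - 21040/41) = sqrt(-13824/41) = 48*I*sqrt(246)/41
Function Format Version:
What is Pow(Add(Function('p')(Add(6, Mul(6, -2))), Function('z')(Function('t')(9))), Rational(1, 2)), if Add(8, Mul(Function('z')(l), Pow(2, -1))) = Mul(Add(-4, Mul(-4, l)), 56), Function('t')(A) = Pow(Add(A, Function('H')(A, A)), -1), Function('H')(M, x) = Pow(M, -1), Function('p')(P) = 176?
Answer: Mul(Rational(48, 41), I, Pow(246, Rational(1, 2))) ≈ Mul(18.362, I)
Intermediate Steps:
Function('t')(A) = Pow(Add(A, Pow(A, -1)), -1)
Function('z')(l) = Add(-464, Mul(-448, l)) (Function('z')(l) = Add(-16, Mul(2, Mul(Add(-4, Mul(-4, l)), 56))) = Add(-16, Mul(2, Add(-224, Mul(-224, l)))) = Add(-16, Add(-448, Mul(-448, l))) = Add(-464, Mul(-448, l)))
Pow(Add(Function('p')(Add(6, Mul(6, -2))), Function('z')(Function('t')(9))), Rational(1, 2)) = Pow(Add(176, Add(-464, Mul(-448, Mul(9, Pow(Add(1, Pow(9, 2)), -1))))), Rational(1, 2)) = Pow(Add(176, Add(-464, Mul(-448, Mul(9, Pow(Add(1, 81), -1))))), Rational(1, 2)) = Pow(Add(176, Add(-464, Mul(-448, Mul(9, Pow(82, -1))))), Rational(1, 2)) = Pow(Add(176, Add(-464, Mul(-448, Mul(9, Rational(1, 82))))), Rational(1, 2)) = Pow(Add(176, Add(-464, Mul(-448, Rational(9, 82)))), Rational(1, 2)) = Pow(Add(176, Add(-464, Rational(-2016, 41))), Rational(1, 2)) = Pow(Add(176, Rational(-21040, 41)), Rational(1, 2)) = Pow(Rational(-13824, 41), Rational(1, 2)) = Mul(Rational(48, 41), I, Pow(246, Rational(1, 2)))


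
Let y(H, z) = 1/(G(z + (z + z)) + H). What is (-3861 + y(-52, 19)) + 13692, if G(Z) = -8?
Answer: 589859/60 ≈ 9831.0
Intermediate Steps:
y(H, z) = 1/(-8 + H)
(-3861 + y(-52, 19)) + 13692 = (-3861 + 1/(-8 - 52)) + 13692 = (-3861 + 1/(-60)) + 13692 = (-3861 - 1/60) + 13692 = -231661/60 + 13692 = 589859/60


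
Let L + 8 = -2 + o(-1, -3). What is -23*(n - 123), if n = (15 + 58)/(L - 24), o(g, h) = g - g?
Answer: 97865/34 ≈ 2878.4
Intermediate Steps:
o(g, h) = 0
L = -10 (L = -8 + (-2 + 0) = -8 - 2 = -10)
n = -73/34 (n = (15 + 58)/(-10 - 24) = 73/(-34) = 73*(-1/34) = -73/34 ≈ -2.1471)
-23*(n - 123) = -23*(-73/34 - 123) = -23*(-4255/34) = 97865/34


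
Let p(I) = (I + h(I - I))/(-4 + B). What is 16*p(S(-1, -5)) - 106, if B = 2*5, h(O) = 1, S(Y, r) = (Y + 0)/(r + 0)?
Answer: -514/5 ≈ -102.80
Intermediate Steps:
S(Y, r) = Y/r
B = 10
p(I) = 1/6 + I/6 (p(I) = (I + 1)/(-4 + 10) = (1 + I)/6 = (1 + I)*(1/6) = 1/6 + I/6)
16*p(S(-1, -5)) - 106 = 16*(1/6 + (-1/(-5))/6) - 106 = 16*(1/6 + (-1*(-1/5))/6) - 106 = 16*(1/6 + (1/6)*(1/5)) - 106 = 16*(1/6 + 1/30) - 106 = 16*(1/5) - 106 = 16/5 - 106 = -514/5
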